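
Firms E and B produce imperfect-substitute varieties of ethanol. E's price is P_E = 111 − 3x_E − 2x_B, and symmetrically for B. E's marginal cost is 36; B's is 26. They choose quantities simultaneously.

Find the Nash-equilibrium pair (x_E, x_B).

Firm E's profit: π = x_E(111 − 3x_E − 2x_B) − 36x_E.
∂π/∂x_E = 75 − 6x_E − 2x_B = 0 ⇒ x_E = 12.5 − (1/3)x_B.
Similarly x_B = 85/6 − (1/3)x_E.
Plugging x_B into E's best response: x_E = 12.5 − (1/3)(85/6 − (1/3)x_E) ⇒ (8/9)x_E = 70/9, so x_E = 8.75.
Then x_B = 85/6 − (1/3)·8.75 = 11.25.

8.75, 11.25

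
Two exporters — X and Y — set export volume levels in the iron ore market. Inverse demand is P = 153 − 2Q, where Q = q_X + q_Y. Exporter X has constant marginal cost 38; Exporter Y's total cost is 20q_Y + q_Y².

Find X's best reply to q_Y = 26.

Exporter X's profit: π = q_X(153 − 2(q_X + q_Y)) − 38q_X.
∂π/∂q_X = 115 − 4q_X − 2q_Y = 0, so q_X = 28.75 − 0.5q_Y.
At q_Y = 26: q_X = 28.75 − 0.5·26 = 15.75.

15.75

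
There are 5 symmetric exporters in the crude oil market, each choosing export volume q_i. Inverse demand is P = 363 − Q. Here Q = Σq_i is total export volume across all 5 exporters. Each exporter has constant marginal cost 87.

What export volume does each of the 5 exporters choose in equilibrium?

46

A representative exporter's profit is π_i = q_i(363 − Q) − 87q_i, with Q = q_i + Σ_{j≠i} q_j.
First-order condition: 276 − 2q_i − Σ_{j≠i} q_j = 0.
In a symmetric equilibrium every exporter chooses the same q, so Σ_{j≠i} q_j = 4q. The condition becomes 276 − 6q = 0, giving q = 276/6 = 46.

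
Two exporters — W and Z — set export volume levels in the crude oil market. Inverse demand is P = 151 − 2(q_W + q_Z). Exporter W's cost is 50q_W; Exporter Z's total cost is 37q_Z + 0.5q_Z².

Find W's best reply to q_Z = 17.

16.75

Exporter W's profit: π = q_W(151 − 2(q_W + q_Z)) − 50q_W.
∂π/∂q_W = 101 − 4q_W − 2q_Z = 0, so q_W = 25.25 − 0.5q_Z.
At q_Z = 17: q_W = 25.25 − 0.5·17 = 16.75.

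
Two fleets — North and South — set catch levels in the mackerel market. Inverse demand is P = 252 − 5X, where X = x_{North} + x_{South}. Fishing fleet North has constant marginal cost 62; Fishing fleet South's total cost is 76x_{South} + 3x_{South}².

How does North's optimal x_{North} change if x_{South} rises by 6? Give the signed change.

Fishing fleet North's profit: π = x_{North}(252 − 5(x_{North} + x_{South})) − 62x_{North}.
∂π/∂x_{North} = 190 − 10x_{North} − 5x_{South} = 0, so x_{North} = 19 − 0.5x_{South}.
The reaction-function slope is −0.5, so a 6-unit rise in x_{South} moves x_{North} by −0.5 × 6 = −3. North's best response falls — the actions are strategic substitutes.

-3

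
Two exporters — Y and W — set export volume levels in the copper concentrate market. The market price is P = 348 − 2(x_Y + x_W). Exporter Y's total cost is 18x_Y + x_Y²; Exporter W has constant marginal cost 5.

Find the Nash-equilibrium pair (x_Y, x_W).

Exporter Y's profit: π = x_Y(348 − 2(x_Y + x_W)) − 18x_Y − x_Y².
∂π/∂x_Y = 330 − 6x_Y − 2x_W = 0, so x_Y = 55 − (1/3)x_W.
For W: ∂π/∂x_W = 343 − 4x_W − 2x_Y = 0 ⇒ x_W = 85.75 − 0.5x_Y.
Solving the two reaction functions simultaneously: (1 − (−1/3)(−0.5))x_Y = 55 − (1/3)·85.75, so (5/6)x_Y = 317/12 and x_Y = 31.7.
Then x_W = 85.75 − 0.5·31.7 = 69.9.

31.7, 69.9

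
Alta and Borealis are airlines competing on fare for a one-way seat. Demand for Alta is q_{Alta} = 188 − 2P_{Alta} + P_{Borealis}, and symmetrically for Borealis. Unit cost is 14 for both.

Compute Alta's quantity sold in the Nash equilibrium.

Alta's profit: π = (P_{Alta} − 14)(188 − 2P_{Alta} + P_{Borealis}).
∂π/∂P_{Alta} = 216 − 4P_{Alta} + P_{Borealis} = 0 ⇒ P_{Alta} = 54 + 0.25P_{Borealis}.
Setting P_{Alta} = P_{Borealis} in the reaction function: P_{Alta} = 54 + 0.25P_{Alta}, so P_{Alta} = 54 / 0.75 = 72.
q_{Alta} = 188 − 2·72 + 72 = 116.

116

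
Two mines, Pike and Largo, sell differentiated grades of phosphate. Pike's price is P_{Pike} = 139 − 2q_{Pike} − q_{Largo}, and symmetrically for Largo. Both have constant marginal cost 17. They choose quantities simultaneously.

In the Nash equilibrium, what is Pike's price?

Mine Pike's profit: π = q_{Pike}(139 − 2q_{Pike} − q_{Largo}) − 17q_{Pike}.
∂π/∂q_{Pike} = 122 − 4q_{Pike} − q_{Largo} = 0 ⇒ q_{Pike} = 30.5 − 0.25q_{Largo}.
The game is symmetric, so in equilibrium q_{Largo} = q_{Pike}: the reaction function gives 1.25q_{Pike} = 30.5, hence q_{Pike} = 24.4.
P_{Pike} = 139 − 2·24.4 − 24.4 = 65.8.

65.8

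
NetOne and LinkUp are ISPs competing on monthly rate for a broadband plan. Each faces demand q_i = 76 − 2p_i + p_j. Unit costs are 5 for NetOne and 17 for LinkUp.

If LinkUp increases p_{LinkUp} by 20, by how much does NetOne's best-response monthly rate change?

NetOne's profit: π = (p_{NetOne} − 5)(76 − 2p_{NetOne} + p_{LinkUp}).
∂π/∂p_{NetOne} = 86 − 4p_{NetOne} + p_{LinkUp} = 0 ⇒ p_{NetOne} = 21.5 + 0.25p_{LinkUp}.
The reaction-function slope is 0.25, so a 20-unit rise in p_{LinkUp} moves p_{NetOne} by 0.25 × 20 = 5. NetOne's best response rises — the actions are strategic complements.

5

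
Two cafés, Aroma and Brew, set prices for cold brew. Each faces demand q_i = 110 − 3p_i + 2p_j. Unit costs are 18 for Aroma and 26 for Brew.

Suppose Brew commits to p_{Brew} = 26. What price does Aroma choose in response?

Aroma's profit: π = (p_{Aroma} − 18)(110 − 3p_{Aroma} + 2p_{Brew}).
∂π/∂p_{Aroma} = 164 − 6p_{Aroma} + 2p_{Brew} = 0 ⇒ p_{Aroma} = 82/3 + (1/3)p_{Brew}.
At p_{Brew} = 26: p_{Aroma} = 82/3 + (1/3)·26 = 36.

36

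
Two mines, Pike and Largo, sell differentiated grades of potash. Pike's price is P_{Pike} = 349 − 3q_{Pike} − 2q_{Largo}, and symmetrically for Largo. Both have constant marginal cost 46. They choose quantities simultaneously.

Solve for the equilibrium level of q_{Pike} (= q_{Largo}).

37.875

Mine Pike's profit: π = q_{Pike}(349 − 3q_{Pike} − 2q_{Largo}) − 46q_{Pike}.
∂π/∂q_{Pike} = 303 − 6q_{Pike} − 2q_{Largo} = 0 ⇒ q_{Pike} = 50.5 − (1/3)q_{Largo}.
The game is symmetric, so in equilibrium q_{Largo} = q_{Pike}: the reaction function gives (4/3)q_{Pike} = 50.5, hence q_{Pike} = 37.875.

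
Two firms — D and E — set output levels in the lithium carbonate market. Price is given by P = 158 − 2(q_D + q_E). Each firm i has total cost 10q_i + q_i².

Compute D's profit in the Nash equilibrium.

1026.75

Firm D's profit: π = q_D(158 − 2(q_D + q_E)) − 10q_D − q_D².
∂π/∂q_D = 148 − 6q_D − 2q_E = 0, so q_D = 74/3 − (1/3)q_E.
Setting q_D = q_E in the reaction function: q_D = 74/3 − (1/3)q_D, so q_D = (74/3) / (4/3) = 18.5.
Price P = 158 − 2·37 = 84.
D's profit: (84 − 10)·18.5 − (18.5)² = 1026.75.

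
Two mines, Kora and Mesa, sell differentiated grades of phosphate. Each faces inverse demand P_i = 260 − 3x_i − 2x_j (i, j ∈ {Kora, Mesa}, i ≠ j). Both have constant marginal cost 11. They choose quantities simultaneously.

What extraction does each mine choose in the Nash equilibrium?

Mine Kora's profit: π = x_{Kora}(260 − 3x_{Kora} − 2x_{Mesa}) − 11x_{Kora}.
∂π/∂x_{Kora} = 249 − 6x_{Kora} − 2x_{Mesa} = 0 ⇒ x_{Kora} = 41.5 − (1/3)x_{Mesa}.
The game is symmetric, so in equilibrium x_{Mesa} = x_{Kora}: the reaction function gives (4/3)x_{Kora} = 41.5, hence x_{Kora} = 31.125.

31.125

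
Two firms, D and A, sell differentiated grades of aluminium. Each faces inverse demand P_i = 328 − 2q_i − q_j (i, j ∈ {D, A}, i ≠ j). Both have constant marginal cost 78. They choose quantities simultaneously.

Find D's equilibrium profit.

5000

Firm D's profit: π = q_D(328 − 2q_D − q_A) − 78q_D.
∂π/∂q_D = 250 − 4q_D − q_A = 0 ⇒ q_D = 62.5 − 0.25q_A.
Setting q_D = q_A in the reaction function: q_D = 62.5 − 0.25q_D, so q_D = 62.5 / 1.25 = 50.
P_D = 328 − 2·50 − 50 = 178.
Profit = (178 − 78)·50 = 5000.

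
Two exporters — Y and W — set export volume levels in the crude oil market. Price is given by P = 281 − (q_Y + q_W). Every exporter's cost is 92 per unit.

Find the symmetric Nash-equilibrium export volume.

63

Exporter Y's profit: π = q_Y(281 − (q_Y + q_W)) − 92q_Y.
∂π/∂q_Y = 189 − 2q_Y − q_W = 0, so q_Y = 94.5 − 0.5q_W.
The game is symmetric, so in equilibrium q_W = q_Y: the reaction function gives 1.5q_Y = 94.5, hence q_Y = 63.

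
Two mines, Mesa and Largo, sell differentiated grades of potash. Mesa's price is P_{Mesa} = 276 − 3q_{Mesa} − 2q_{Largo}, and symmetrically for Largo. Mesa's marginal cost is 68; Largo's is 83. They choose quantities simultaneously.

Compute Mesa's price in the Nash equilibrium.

Mine Mesa's profit: π = q_{Mesa}(276 − 3q_{Mesa} − 2q_{Largo}) − 68q_{Mesa}.
∂π/∂q_{Mesa} = 208 − 6q_{Mesa} − 2q_{Largo} = 0 ⇒ q_{Mesa} = 104/3 − (1/3)q_{Largo}.
Similarly q_{Largo} = 193/6 − (1/3)q_{Mesa}.
Substituting the second reaction function into the first: q_{Mesa} = 104/3 − (1/3)(193/6 − (1/3)q_{Mesa}), which gives (8/9)q_{Mesa} = 431/18 ⇒ q_{Mesa} = 26.9375.
Then q_{Largo} = 193/6 − (1/3)·26.9375 = 23.1875.
P_{Mesa} = 276 − 3·26.9375 − 2·23.1875 = 148.8125.

148.8125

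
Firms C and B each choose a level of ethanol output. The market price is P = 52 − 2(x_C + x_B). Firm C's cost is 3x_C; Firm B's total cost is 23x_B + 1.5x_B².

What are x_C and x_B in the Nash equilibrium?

Firm C's profit: π = x_C(52 − 2(x_C + x_B)) − 3x_C.
∂π/∂x_C = 49 − 4x_C − 2x_B = 0, so x_C = 12.25 − 0.5x_B.
For B: ∂π/∂x_B = 29 − 7x_B − 2x_C = 0 ⇒ x_B = 29/7 − (2/7)x_C.
Solving the two reaction functions simultaneously: (1 − (−0.5)(−2/7))x_C = 12.25 − 0.5·(29/7), so (6/7)x_C = 285/28 and x_C = 11.875.
Then x_B = 29/7 − (2/7)·11.875 = 0.75.

11.875, 0.75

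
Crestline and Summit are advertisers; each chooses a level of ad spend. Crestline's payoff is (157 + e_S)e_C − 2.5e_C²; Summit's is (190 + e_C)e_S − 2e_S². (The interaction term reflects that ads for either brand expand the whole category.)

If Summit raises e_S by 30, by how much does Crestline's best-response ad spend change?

6

Expanding Crestline's payoff: 157e_C + e_Se_C − 2.5e_C².
∂π/∂e_C = 157 + e_S − 5e_C = 0, so e_C = 31.4 + 0.2e_S.
The reaction-function slope is 0.2, so a 30-unit rise in e_S moves e_C by 0.2 × 30 = 6. Crestline's best response rises — the actions are strategic complements.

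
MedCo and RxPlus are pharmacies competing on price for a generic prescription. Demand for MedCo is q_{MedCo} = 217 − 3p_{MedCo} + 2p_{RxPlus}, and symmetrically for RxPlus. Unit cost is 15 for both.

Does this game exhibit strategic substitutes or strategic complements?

MedCo's profit: π = (p_{MedCo} − 15)(217 − 3p_{MedCo} + 2p_{RxPlus}).
∂π/∂p_{MedCo} = 262 − 6p_{MedCo} + 2p_{RxPlus} = 0 ⇒ p_{MedCo} = 131/3 + (1/3)p_{RxPlus}.
The best-response slope dp_{MedCo}/dp_{RxPlus} = 1/3 > 0: the reaction function is upward-sloping, so the choices are strategic complements.

strategic complements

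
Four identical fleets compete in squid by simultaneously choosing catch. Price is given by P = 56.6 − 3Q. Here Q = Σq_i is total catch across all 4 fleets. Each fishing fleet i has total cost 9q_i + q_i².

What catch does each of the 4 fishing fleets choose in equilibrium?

2.8

A representative fishing fleet's profit is π_i = q_i(56.6 − 3Q) − 9q_i − q_i², with Q = q_i + Σ_{j≠i} q_j.
First-order condition: 47.6 − 8q_i − 3Σ_{j≠i} q_j = 0.
Imposing symmetry (q_j = q for all j) turns Σ_{j≠i} q_j into 3q, so 47.6 = 17q and q = 2.8.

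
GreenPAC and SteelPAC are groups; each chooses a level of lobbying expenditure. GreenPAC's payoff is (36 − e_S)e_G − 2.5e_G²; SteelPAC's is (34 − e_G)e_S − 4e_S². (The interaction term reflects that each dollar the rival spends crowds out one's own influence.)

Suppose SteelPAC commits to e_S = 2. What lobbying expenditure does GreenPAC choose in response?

6.8

Expanding GreenPAC's payoff: 36e_G − e_Se_G − 2.5e_G².
∂π/∂e_G = 36 − e_S − 5e_G = 0, so e_G = 7.2 − 0.2e_S.
At e_S = 2: e_G = 7.2 − 0.2·2 = 6.8.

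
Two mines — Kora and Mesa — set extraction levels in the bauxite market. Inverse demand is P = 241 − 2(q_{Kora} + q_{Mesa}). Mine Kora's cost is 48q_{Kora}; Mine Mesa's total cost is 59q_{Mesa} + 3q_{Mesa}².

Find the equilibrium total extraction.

Mine Kora's profit: π = q_{Kora}(241 − 2(q_{Kora} + q_{Mesa})) − 48q_{Kora}.
∂π/∂q_{Kora} = 193 − 4q_{Kora} − 2q_{Mesa} = 0, so q_{Kora} = 48.25 − 0.5q_{Mesa}.
For Mesa: ∂π/∂q_{Mesa} = 182 − 10q_{Mesa} − 2q_{Kora} = 0 ⇒ q_{Mesa} = 18.2 − 0.2q_{Kora}.
Substituting the second reaction function into the first: q_{Kora} = 48.25 − 0.5(18.2 − 0.2q_{Kora}), which gives 0.9q_{Kora} = 39.15 ⇒ q_{Kora} = 43.5.
Then q_{Mesa} = 18.2 − 0.2·43.5 = 9.5.
Total extraction: 43.5 + 9.5 = 53.

53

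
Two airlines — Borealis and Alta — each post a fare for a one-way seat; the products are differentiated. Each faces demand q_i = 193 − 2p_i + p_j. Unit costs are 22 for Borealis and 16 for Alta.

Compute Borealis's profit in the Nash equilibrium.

6316.88

Borealis's profit: π = (p_{Borealis} − 22)(193 − 2p_{Borealis} + p_{Alta}).
∂π/∂p_{Borealis} = 237 − 4p_{Borealis} + p_{Alta} = 0 ⇒ p_{Borealis} = 59.25 + 0.25p_{Alta}.
Similarly p_{Alta} = 56.25 + 0.25p_{Borealis}.
Substituting the second reaction function into the first: p_{Borealis} = 59.25 + 0.25(56.25 + 0.25p_{Borealis}), which gives 0.9375p_{Borealis} = 73.3125 ⇒ p_{Borealis} = 78.2.
Then p_{Alta} = 56.25 + 0.25·78.2 = 75.8.
q_{Borealis} = 193 − 2·78.2 + 75.8 = 112.4.
Profit = (78.2 − 22)·112.4 = 6316.88.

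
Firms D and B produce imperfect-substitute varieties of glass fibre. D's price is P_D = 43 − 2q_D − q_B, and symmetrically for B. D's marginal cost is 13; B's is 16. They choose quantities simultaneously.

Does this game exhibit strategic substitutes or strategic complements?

strategic substitutes

Firm D's profit: π = q_D(43 − 2q_D − q_B) − 13q_D.
∂π/∂q_D = 30 − 4q_D − q_B = 0 ⇒ q_D = 7.5 − 0.25q_B.
The best-response slope dq_D/dq_B = −0.25 < 0: the reaction function is downward-sloping, so the choices are strategic substitutes.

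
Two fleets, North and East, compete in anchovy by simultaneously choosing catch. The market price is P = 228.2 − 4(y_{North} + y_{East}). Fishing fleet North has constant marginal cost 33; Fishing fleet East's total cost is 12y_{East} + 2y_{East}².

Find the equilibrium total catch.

30.33

Fishing fleet North's profit: π = y_{North}(228.2 − 4(y_{North} + y_{East})) − 33y_{North}.
∂π/∂y_{North} = 195.2 − 8y_{North} − 4y_{East} = 0, so y_{North} = 24.4 − 0.5y_{East}.
For East: ∂π/∂y_{East} = 216.2 − 12y_{East} − 4y_{North} = 0 ⇒ y_{East} = 1081/60 − (1/3)y_{North}.
Plugging y_{East} into North's best response: y_{North} = 24.4 − 0.5(1081/60 − (1/3)y_{North}) ⇒ (5/6)y_{North} = 1847/120, so y_{North} = 18.47.
Then y_{East} = 1081/60 − (1/3)·18.47 = 11.86.
Total catch: 18.47 + 11.86 = 30.33.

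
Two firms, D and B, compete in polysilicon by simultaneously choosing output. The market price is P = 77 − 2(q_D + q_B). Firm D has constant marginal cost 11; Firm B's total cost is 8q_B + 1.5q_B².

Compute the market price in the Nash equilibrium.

38

Firm D's profit: π = q_D(77 − 2(q_D + q_B)) − 11q_D.
∂π/∂q_D = 66 − 4q_D − 2q_B = 0, so q_D = 16.5 − 0.5q_B.
For B: ∂π/∂q_B = 69 − 7q_B − 2q_D = 0 ⇒ q_B = 69/7 − (2/7)q_D.
Plugging q_B into D's best response: q_D = 16.5 − 0.5(69/7 − (2/7)q_D) ⇒ (6/7)q_D = 81/7, so q_D = 13.5.
Then q_B = 69/7 − (2/7)·13.5 = 6.
Equilibrium price: P = 77 − 2·19.5 = 38.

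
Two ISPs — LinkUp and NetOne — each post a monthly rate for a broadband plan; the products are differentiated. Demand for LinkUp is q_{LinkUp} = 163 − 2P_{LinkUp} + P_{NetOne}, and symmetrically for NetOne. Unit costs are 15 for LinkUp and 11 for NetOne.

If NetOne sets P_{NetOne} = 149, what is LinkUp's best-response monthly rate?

LinkUp's profit: π = (P_{LinkUp} − 15)(163 − 2P_{LinkUp} + P_{NetOne}).
∂π/∂P_{LinkUp} = 193 − 4P_{LinkUp} + P_{NetOne} = 0 ⇒ P_{LinkUp} = 48.25 + 0.25P_{NetOne}.
At P_{NetOne} = 149: P_{LinkUp} = 48.25 + 0.25·149 = 85.5.

85.5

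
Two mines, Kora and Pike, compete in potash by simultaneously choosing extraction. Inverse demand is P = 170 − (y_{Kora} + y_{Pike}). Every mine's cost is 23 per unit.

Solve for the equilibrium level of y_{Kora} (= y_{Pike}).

49

Mine Kora's profit: π = y_{Kora}(170 − (y_{Kora} + y_{Pike})) − 23y_{Kora}.
∂π/∂y_{Kora} = 147 − 2y_{Kora} − y_{Pike} = 0, so y_{Kora} = 73.5 − 0.5y_{Pike}.
The game is symmetric, so in equilibrium y_{Pike} = y_{Kora}: the reaction function gives 1.5y_{Kora} = 73.5, hence y_{Kora} = 49.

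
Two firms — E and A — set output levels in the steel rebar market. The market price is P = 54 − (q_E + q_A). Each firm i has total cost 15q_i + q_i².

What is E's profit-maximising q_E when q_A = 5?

8.5

Firm E's profit: π = q_E(54 − (q_E + q_A)) − 15q_E − q_E².
∂π/∂q_E = 39 − 4q_E − q_A = 0, so q_E = 9.75 − 0.25q_A.
At q_A = 5: q_E = 9.75 − 0.25·5 = 8.5.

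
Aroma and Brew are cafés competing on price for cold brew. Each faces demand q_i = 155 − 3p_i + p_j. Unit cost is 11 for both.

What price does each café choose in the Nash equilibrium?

Aroma's profit: π = (p_{Aroma} − 11)(155 − 3p_{Aroma} + p_{Brew}).
∂π/∂p_{Aroma} = 188 − 6p_{Aroma} + p_{Brew} = 0 ⇒ p_{Aroma} = 94/3 + (1/6)p_{Brew}.
The game is symmetric, so in equilibrium p_{Brew} = p_{Aroma}: the reaction function gives (5/6)p_{Aroma} = 94/3, hence p_{Aroma} = 37.6.

37.6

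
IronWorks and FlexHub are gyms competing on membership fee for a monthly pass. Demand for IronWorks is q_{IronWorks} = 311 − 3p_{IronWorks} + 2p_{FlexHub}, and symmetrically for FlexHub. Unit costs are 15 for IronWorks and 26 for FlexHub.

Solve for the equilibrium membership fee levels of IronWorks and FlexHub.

IronWorks's profit: π = (p_{IronWorks} − 15)(311 − 3p_{IronWorks} + 2p_{FlexHub}).
∂π/∂p_{IronWorks} = 356 − 6p_{IronWorks} + 2p_{FlexHub} = 0 ⇒ p_{IronWorks} = 178/3 + (1/3)p_{FlexHub}.
Similarly p_{FlexHub} = 389/6 + (1/3)p_{IronWorks}.
Plugging p_{FlexHub} into IronWorks's best response: p_{IronWorks} = 178/3 + (1/3)(389/6 + (1/3)p_{IronWorks}) ⇒ (8/9)p_{IronWorks} = 1457/18, so p_{IronWorks} = 91.0625.
Then p_{FlexHub} = 389/6 + (1/3)·91.0625 = 95.1875.

91.0625, 95.1875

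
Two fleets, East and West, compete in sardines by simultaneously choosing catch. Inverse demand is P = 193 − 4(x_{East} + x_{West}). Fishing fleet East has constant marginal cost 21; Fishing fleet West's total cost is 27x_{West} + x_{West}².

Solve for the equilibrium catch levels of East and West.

Fishing fleet East's profit: π = x_{East}(193 − 4(x_{East} + x_{West})) − 21x_{East}.
∂π/∂x_{East} = 172 − 8x_{East} − 4x_{West} = 0, so x_{East} = 21.5 − 0.5x_{West}.
For West: ∂π/∂x_{West} = 166 − 10x_{West} − 4x_{East} = 0 ⇒ x_{West} = 16.6 − 0.4x_{East}.
Solving the two reaction functions simultaneously: (1 − (−0.5)(−0.4))x_{East} = 21.5 − 0.5·16.6, so 0.8x_{East} = 13.2 and x_{East} = 16.5.
Then x_{West} = 16.6 − 0.4·16.5 = 10.

16.5, 10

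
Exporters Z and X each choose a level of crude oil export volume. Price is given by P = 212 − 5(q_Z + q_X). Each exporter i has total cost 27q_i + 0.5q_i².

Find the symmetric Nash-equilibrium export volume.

11.5625

Exporter Z's profit: π = q_Z(212 − 5(q_Z + q_X)) − 27q_Z − 0.5q_Z².
∂π/∂q_Z = 185 − 11q_Z − 5q_X = 0, so q_Z = 185/11 − (5/11)q_X.
The game is symmetric, so in equilibrium q_X = q_Z: the reaction function gives (16/11)q_Z = 185/11, hence q_Z = 11.5625.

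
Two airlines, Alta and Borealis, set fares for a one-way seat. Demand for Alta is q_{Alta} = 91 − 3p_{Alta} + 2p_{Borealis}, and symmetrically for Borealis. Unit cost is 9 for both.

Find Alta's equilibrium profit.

Alta's profit: π = (p_{Alta} − 9)(91 − 3p_{Alta} + 2p_{Borealis}).
∂π/∂p_{Alta} = 118 − 6p_{Alta} + 2p_{Borealis} = 0 ⇒ p_{Alta} = 59/3 + (1/3)p_{Borealis}.
By symmetry p_{Borealis} = p_{Alta}; substituting into the reaction function, (2/3)p_{Alta} = 59/3 and p_{Alta} = 29.5.
q_{Alta} = 91 − 3·29.5 + 2·29.5 = 61.5.
Profit = (29.5 − 9)·61.5 = 1260.75.

1260.75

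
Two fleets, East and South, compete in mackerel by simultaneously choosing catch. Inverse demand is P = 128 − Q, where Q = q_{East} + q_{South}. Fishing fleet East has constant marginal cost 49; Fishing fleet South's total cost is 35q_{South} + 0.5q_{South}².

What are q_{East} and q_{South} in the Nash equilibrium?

Fishing fleet East's profit: π = q_{East}(128 − (q_{East} + q_{South})) − 49q_{East}.
∂π/∂q_{East} = 79 − 2q_{East} − q_{South} = 0, so q_{East} = 39.5 − 0.5q_{South}.
For South: ∂π/∂q_{South} = 93 − 3q_{South} − q_{East} = 0 ⇒ q_{South} = 31 − (1/3)q_{East}.
Solving the two reaction functions simultaneously: (1 − (−0.5)(−1/3))q_{East} = 39.5 − 0.5·31, so (5/6)q_{East} = 24 and q_{East} = 28.8.
Then q_{South} = 31 − (1/3)·28.8 = 21.4.

28.8, 21.4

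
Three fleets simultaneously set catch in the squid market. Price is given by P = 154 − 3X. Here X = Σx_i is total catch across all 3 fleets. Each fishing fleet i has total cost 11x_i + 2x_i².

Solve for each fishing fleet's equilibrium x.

A representative fishing fleet's profit is π_i = x_i(154 − 3X) − 11x_i − 2x_i², with X = x_i + Σ_{j≠i} x_j.
First-order condition: 143 − 10x_i − 3Σ_{j≠i} x_j = 0.
In a symmetric equilibrium every fishing fleet chooses the same x, so Σ_{j≠i} x_j = 2x. The condition becomes 143 − 16x = 0, giving x = 143/16 = 8.9375.

8.9375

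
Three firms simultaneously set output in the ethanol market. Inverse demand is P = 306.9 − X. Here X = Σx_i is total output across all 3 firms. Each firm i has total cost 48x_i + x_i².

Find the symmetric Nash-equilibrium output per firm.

A representative firm's profit is π_i = x_i(306.9 − X) − 48x_i − x_i², with X = x_i + Σ_{j≠i} x_j.
First-order condition: 258.9 − 4x_i − Σ_{j≠i} x_j = 0.
Imposing symmetry (x_j = x for all j) turns Σ_{j≠i} x_j into 2x, so 258.9 = 6x and x = 43.15.

43.15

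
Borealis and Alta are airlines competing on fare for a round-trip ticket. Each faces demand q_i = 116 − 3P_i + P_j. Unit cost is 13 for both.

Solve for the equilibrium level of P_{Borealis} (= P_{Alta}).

Borealis's profit: π = (P_{Borealis} − 13)(116 − 3P_{Borealis} + P_{Alta}).
∂π/∂P_{Borealis} = 155 − 6P_{Borealis} + P_{Alta} = 0 ⇒ P_{Borealis} = 155/6 + (1/6)P_{Alta}.
By symmetry P_{Alta} = P_{Borealis}; substituting into the reaction function, (5/6)P_{Borealis} = 155/6 and P_{Borealis} = 31.

31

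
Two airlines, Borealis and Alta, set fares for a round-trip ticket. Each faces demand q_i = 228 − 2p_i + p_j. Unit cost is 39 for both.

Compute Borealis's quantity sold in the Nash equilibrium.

Borealis's profit: π = (p_{Borealis} − 39)(228 − 2p_{Borealis} + p_{Alta}).
∂π/∂p_{Borealis} = 306 − 4p_{Borealis} + p_{Alta} = 0 ⇒ p_{Borealis} = 76.5 + 0.25p_{Alta}.
Setting p_{Borealis} = p_{Alta} in the reaction function: p_{Borealis} = 76.5 + 0.25p_{Borealis}, so p_{Borealis} = 76.5 / 0.75 = 102.
q_{Borealis} = 228 − 2·102 + 102 = 126.

126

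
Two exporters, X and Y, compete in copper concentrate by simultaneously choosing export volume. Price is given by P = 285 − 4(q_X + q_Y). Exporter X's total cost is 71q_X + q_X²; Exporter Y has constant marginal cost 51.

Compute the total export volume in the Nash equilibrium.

35.3125

Exporter X's profit: π = q_X(285 − 4(q_X + q_Y)) − 71q_X − q_X².
∂π/∂q_X = 214 − 10q_X − 4q_Y = 0, so q_X = 21.4 − 0.4q_Y.
For Y: ∂π/∂q_Y = 234 − 8q_Y − 4q_X = 0 ⇒ q_Y = 29.25 − 0.5q_X.
Solving the two reaction functions simultaneously: (1 − (−0.4)(−0.5))q_X = 21.4 − 0.4·29.25, so 0.8q_X = 9.7 and q_X = 12.125.
Then q_Y = 29.25 − 0.5·12.125 = 23.1875.
Total export volume: 12.125 + 23.1875 = 35.3125.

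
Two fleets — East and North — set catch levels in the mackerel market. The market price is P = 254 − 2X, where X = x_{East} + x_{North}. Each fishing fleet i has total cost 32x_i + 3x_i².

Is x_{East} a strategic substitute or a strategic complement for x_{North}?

Fishing fleet East's profit: π = x_{East}(254 − 2(x_{East} + x_{North})) − 32x_{East} − 3x_{East}².
∂π/∂x_{East} = 222 − 10x_{East} − 2x_{North} = 0, so x_{East} = 22.2 − 0.2x_{North}.
The best-response slope dx_{East}/dx_{North} = −0.2 < 0: the reaction function is downward-sloping, so the choices are strategic substitutes.

strategic substitutes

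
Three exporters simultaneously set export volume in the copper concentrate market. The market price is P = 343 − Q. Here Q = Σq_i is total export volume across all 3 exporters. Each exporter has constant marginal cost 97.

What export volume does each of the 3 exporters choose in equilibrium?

61.5

A representative exporter's profit is π_i = q_i(343 − Q) − 97q_i, with Q = q_i + Σ_{j≠i} q_j.
First-order condition: 246 − 2q_i − Σ_{j≠i} q_j = 0.
Imposing symmetry (q_j = q for all j) turns Σ_{j≠i} q_j into 2q, so 246 = 4q and q = 61.5.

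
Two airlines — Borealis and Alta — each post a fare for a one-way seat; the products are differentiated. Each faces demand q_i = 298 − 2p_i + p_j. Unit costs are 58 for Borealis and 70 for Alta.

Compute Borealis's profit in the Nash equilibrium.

13317.12

Borealis's profit: π = (p_{Borealis} − 58)(298 − 2p_{Borealis} + p_{Alta}).
∂π/∂p_{Borealis} = 414 − 4p_{Borealis} + p_{Alta} = 0 ⇒ p_{Borealis} = 103.5 + 0.25p_{Alta}.
Similarly p_{Alta} = 109.5 + 0.25p_{Borealis}.
Solving the two reaction functions simultaneously: (1 − (0.25)(0.25))p_{Borealis} = 103.5 + 0.25·109.5, so 0.9375p_{Borealis} = 130.875 and p_{Borealis} = 139.6.
Then p_{Alta} = 109.5 + 0.25·139.6 = 144.4.
q_{Borealis} = 298 − 2·139.6 + 144.4 = 163.2.
Profit = (139.6 − 58)·163.2 = 13317.12.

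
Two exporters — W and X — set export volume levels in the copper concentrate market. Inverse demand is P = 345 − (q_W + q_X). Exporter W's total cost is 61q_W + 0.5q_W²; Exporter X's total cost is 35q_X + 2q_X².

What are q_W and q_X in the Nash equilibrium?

Exporter W's profit: π = q_W(345 − (q_W + q_X)) − 61q_W − 0.5q_W².
∂π/∂q_W = 284 − 3q_W − q_X = 0, so q_W = 284/3 − (1/3)q_X.
For X: ∂π/∂q_X = 310 − 6q_X − q_W = 0 ⇒ q_X = 155/3 − (1/6)q_W.
Substituting the second reaction function into the first: q_W = 284/3 − (1/3)(155/3 − (1/6)q_W), which gives (17/18)q_W = 697/9 ⇒ q_W = 82.
Then q_X = 155/3 − (1/6)·82 = 38.

82, 38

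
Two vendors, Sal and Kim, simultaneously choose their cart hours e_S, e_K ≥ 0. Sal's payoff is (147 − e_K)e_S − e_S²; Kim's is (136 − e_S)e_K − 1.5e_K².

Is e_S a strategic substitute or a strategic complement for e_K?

strategic substitutes

Expanding Sal's payoff: 147e_S − e_Ke_S − e_S².
∂π/∂e_S = 147 − e_K − 2e_S = 0, so e_S = 73.5 − 0.5e_K.
The best-response slope de_S/de_K = −0.5 < 0: the reaction function is downward-sloping, so the choices are strategic substitutes.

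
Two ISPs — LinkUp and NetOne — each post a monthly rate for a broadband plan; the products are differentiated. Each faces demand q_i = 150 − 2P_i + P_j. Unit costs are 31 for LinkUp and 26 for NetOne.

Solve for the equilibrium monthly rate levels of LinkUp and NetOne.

70, 68

LinkUp's profit: π = (P_{LinkUp} − 31)(150 − 2P_{LinkUp} + P_{NetOne}).
∂π/∂P_{LinkUp} = 212 − 4P_{LinkUp} + P_{NetOne} = 0 ⇒ P_{LinkUp} = 53 + 0.25P_{NetOne}.
Similarly P_{NetOne} = 50.5 + 0.25P_{LinkUp}.
Plugging P_{NetOne} into LinkUp's best response: P_{LinkUp} = 53 + 0.25(50.5 + 0.25P_{LinkUp}) ⇒ 0.9375P_{LinkUp} = 65.625, so P_{LinkUp} = 70.
Then P_{NetOne} = 50.5 + 0.25·70 = 68.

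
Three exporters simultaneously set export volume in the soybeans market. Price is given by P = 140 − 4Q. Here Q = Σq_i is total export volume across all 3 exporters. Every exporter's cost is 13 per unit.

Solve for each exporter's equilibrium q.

7.9375

A representative exporter's profit is π_i = q_i(140 − 4Q) − 13q_i, with Q = q_i + Σ_{j≠i} q_j.
First-order condition: 127 − 8q_i − 4Σ_{j≠i} q_j = 0.
Imposing symmetry (q_j = q for all j) turns Σ_{j≠i} q_j into 2q, so 127 = 16q and q = 7.9375.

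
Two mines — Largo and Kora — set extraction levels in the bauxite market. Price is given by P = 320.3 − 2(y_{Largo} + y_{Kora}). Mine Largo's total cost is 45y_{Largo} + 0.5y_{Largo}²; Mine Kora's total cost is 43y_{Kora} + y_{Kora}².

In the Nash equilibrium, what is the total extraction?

74.35

Mine Largo's profit: π = y_{Largo}(320.3 − 2(y_{Largo} + y_{Kora})) − 45y_{Largo} − 0.5y_{Largo}².
∂π/∂y_{Largo} = 275.3 − 5y_{Largo} − 2y_{Kora} = 0, so y_{Largo} = 55.06 − 0.4y_{Kora}.
For Kora: ∂π/∂y_{Kora} = 277.3 − 6y_{Kora} − 2y_{Largo} = 0 ⇒ y_{Kora} = 2773/60 − (1/3)y_{Largo}.
Substituting the second reaction function into the first: y_{Largo} = 55.06 − 0.4(2773/60 − (1/3)y_{Largo}), which gives (13/15)y_{Largo} = 2743/75 ⇒ y_{Largo} = 42.2.
Then y_{Kora} = 2773/60 − (1/3)·42.2 = 32.15.
Total extraction: 42.2 + 32.15 = 74.35.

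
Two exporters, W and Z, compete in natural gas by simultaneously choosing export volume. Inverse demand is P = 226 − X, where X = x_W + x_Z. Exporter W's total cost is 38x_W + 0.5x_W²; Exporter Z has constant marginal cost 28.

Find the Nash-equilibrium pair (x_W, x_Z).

35.6, 81.2

Exporter W's profit: π = x_W(226 − (x_W + x_Z)) − 38x_W − 0.5x_W².
∂π/∂x_W = 188 − 3x_W − x_Z = 0, so x_W = 188/3 − (1/3)x_Z.
For Z: ∂π/∂x_Z = 198 − 2x_Z − x_W = 0 ⇒ x_Z = 99 − 0.5x_W.
Solving the two reaction functions simultaneously: (1 − (−1/3)(−0.5))x_W = 188/3 − (1/3)·99, so (5/6)x_W = 89/3 and x_W = 35.6.
Then x_Z = 99 − 0.5·35.6 = 81.2.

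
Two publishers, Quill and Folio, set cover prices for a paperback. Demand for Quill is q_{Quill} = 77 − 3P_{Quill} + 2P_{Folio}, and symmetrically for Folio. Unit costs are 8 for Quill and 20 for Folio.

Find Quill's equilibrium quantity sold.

58.5

Quill's profit: π = (P_{Quill} − 8)(77 − 3P_{Quill} + 2P_{Folio}).
∂π/∂P_{Quill} = 101 − 6P_{Quill} + 2P_{Folio} = 0 ⇒ P_{Quill} = 101/6 + (1/3)P_{Folio}.
Similarly P_{Folio} = 137/6 + (1/3)P_{Quill}.
Plugging P_{Folio} into Quill's best response: P_{Quill} = 101/6 + (1/3)(137/6 + (1/3)P_{Quill}) ⇒ (8/9)P_{Quill} = 220/9, so P_{Quill} = 27.5.
Then P_{Folio} = 137/6 + (1/3)·27.5 = 32.
q_{Quill} = 77 − 3·27.5 + 2·32 = 58.5.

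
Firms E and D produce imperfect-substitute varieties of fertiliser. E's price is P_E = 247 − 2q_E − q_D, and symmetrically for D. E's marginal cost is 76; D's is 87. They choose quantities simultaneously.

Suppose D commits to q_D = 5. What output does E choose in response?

41.5

Firm E's profit: π = q_E(247 − 2q_E − q_D) − 76q_E.
∂π/∂q_E = 171 − 4q_E − q_D = 0 ⇒ q_E = 42.75 − 0.25q_D.
At q_D = 5: q_E = 42.75 − 0.25·5 = 41.5.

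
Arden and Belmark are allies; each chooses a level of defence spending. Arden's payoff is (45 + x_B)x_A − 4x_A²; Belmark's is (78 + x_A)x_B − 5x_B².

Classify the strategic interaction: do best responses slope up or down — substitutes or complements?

strategic complements

Expanding Arden's payoff: 45x_A + x_Bx_A − 4x_A².
∂π/∂x_A = 45 + x_B − 8x_A = 0, so x_A = 5.625 + 0.125x_B.
The best-response slope dx_A/dx_B = 0.125 > 0: the reaction function is upward-sloping, so the choices are strategic complements.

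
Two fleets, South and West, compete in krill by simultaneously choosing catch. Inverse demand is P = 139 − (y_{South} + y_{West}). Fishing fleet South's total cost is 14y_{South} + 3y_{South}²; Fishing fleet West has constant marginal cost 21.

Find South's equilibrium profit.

Fishing fleet South's profit: π = y_{South}(139 − (y_{South} + y_{West})) − 14y_{South} − 3y_{South}².
∂π/∂y_{South} = 125 − 8y_{South} − y_{West} = 0, so y_{South} = 15.625 − 0.125y_{West}.
For West: ∂π/∂y_{West} = 118 − 2y_{West} − y_{South} = 0 ⇒ y_{West} = 59 − 0.5y_{South}.
Plugging y_{West} into South's best response: y_{South} = 15.625 − 0.125(59 − 0.5y_{South}) ⇒ 0.9375y_{South} = 8.25, so y_{South} = 8.8.
Then y_{West} = 59 − 0.5·8.8 = 54.6.
Price P = 139 − 63.4 = 75.6.
South's profit: (75.6 − 14)·8.8 − 3(8.8)² = 309.76.

309.76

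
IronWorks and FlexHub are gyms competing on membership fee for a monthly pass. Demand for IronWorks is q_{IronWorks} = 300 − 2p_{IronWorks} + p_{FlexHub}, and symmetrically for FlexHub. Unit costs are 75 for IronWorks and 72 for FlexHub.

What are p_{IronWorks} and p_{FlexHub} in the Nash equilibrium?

IronWorks's profit: π = (p_{IronWorks} − 75)(300 − 2p_{IronWorks} + p_{FlexHub}).
∂π/∂p_{IronWorks} = 450 − 4p_{IronWorks} + p_{FlexHub} = 0 ⇒ p_{IronWorks} = 112.5 + 0.25p_{FlexHub}.
Similarly p_{FlexHub} = 111 + 0.25p_{IronWorks}.
Substituting the second reaction function into the first: p_{IronWorks} = 112.5 + 0.25(111 + 0.25p_{IronWorks}), which gives 0.9375p_{IronWorks} = 140.25 ⇒ p_{IronWorks} = 149.6.
Then p_{FlexHub} = 111 + 0.25·149.6 = 148.4.

149.6, 148.4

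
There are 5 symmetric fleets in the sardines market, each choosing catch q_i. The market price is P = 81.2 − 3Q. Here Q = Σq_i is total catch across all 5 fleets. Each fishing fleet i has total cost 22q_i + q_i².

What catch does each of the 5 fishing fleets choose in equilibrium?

2.96

A representative fishing fleet's profit is π_i = q_i(81.2 − 3Q) − 22q_i − q_i², with Q = q_i + Σ_{j≠i} q_j.
First-order condition: 59.2 − 8q_i − 3Σ_{j≠i} q_j = 0.
In a symmetric equilibrium every fishing fleet chooses the same q, so Σ_{j≠i} q_j = 4q. The condition becomes 59.2 − 20q = 0, giving q = 59.2/20 = 2.96.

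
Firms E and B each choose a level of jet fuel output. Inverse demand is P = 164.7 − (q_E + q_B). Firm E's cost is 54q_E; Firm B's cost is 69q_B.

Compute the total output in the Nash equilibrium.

68.8

Firm E's profit: π = q_E(164.7 − (q_E + q_B)) − 54q_E.
∂π/∂q_E = 110.7 − 2q_E − q_B = 0, so q_E = 55.35 − 0.5q_B.
By the same steps for B: q_B = 47.85 − 0.5q_E.
Substituting the second reaction function into the first: q_E = 55.35 − 0.5(47.85 − 0.5q_E), which gives 0.75q_E = 31.425 ⇒ q_E = 41.9.
Then q_B = 47.85 − 0.5·41.9 = 26.9.
Total output: 41.9 + 26.9 = 68.8.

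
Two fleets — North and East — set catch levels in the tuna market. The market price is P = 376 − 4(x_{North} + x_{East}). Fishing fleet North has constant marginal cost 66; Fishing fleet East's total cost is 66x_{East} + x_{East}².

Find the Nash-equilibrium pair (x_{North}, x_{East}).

29.0625, 19.375

Fishing fleet North's profit: π = x_{North}(376 − 4(x_{North} + x_{East})) − 66x_{North}.
∂π/∂x_{North} = 310 − 8x_{North} − 4x_{East} = 0, so x_{North} = 38.75 − 0.5x_{East}.
For East: ∂π/∂x_{East} = 310 − 10x_{East} − 4x_{North} = 0 ⇒ x_{East} = 31 − 0.4x_{North}.
Substituting the second reaction function into the first: x_{North} = 38.75 − 0.5(31 − 0.4x_{North}), which gives 0.8x_{North} = 23.25 ⇒ x_{North} = 29.0625.
Then x_{East} = 31 − 0.4·29.0625 = 19.375.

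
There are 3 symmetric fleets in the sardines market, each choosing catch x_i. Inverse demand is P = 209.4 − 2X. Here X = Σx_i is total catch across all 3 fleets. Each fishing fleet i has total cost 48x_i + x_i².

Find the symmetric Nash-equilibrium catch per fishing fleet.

A representative fishing fleet's profit is π_i = x_i(209.4 − 2X) − 48x_i − x_i², with X = x_i + Σ_{j≠i} x_j.
First-order condition: 161.4 − 6x_i − 2Σ_{j≠i} x_j = 0.
In a symmetric equilibrium every fishing fleet chooses the same x, so Σ_{j≠i} x_j = 2x. The condition becomes 161.4 − 10x = 0, giving x = 161.4/10 = 16.14.

16.14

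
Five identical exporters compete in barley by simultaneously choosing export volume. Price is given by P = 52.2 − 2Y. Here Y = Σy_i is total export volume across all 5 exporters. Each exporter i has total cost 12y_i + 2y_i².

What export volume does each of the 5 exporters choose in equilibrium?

2.5125

A representative exporter's profit is π_i = y_i(52.2 − 2Y) − 12y_i − 2y_i², with Y = y_i + Σ_{j≠i} y_j.
First-order condition: 40.2 − 8y_i − 2Σ_{j≠i} y_j = 0.
Imposing symmetry (y_j = y for all j) turns Σ_{j≠i} y_j into 4y, so 40.2 = 16y and y = 2.5125.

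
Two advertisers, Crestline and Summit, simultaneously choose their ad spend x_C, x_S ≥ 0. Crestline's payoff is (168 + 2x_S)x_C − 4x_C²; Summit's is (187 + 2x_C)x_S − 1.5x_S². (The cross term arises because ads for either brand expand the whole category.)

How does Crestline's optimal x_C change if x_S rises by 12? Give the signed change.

3

Expanding Crestline's payoff: 168x_C + 2x_Sx_C − 4x_C².
∂π/∂x_C = 168 + 2x_S − 8x_C = 0, so x_C = 21 + 0.25x_S.
The reaction-function slope is 0.25, so a 12-unit rise in x_S moves x_C by 0.25 × 12 = 3. Crestline's best response rises — the actions are strategic complements.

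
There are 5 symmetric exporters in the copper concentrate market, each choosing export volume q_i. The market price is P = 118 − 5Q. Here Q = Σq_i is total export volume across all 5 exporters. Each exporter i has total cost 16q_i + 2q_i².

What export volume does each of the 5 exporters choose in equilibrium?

3

A representative exporter's profit is π_i = q_i(118 − 5Q) − 16q_i − 2q_i², with Q = q_i + Σ_{j≠i} q_j.
First-order condition: 102 − 14q_i − 5Σ_{j≠i} q_j = 0.
In a symmetric equilibrium every exporter chooses the same q, so Σ_{j≠i} q_j = 4q. The condition becomes 102 − 34q = 0, giving q = 102/34 = 3.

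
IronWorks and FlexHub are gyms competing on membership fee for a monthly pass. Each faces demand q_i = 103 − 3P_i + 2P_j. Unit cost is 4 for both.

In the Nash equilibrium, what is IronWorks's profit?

IronWorks's profit: π = (P_{IronWorks} − 4)(103 − 3P_{IronWorks} + 2P_{FlexHub}).
∂π/∂P_{IronWorks} = 115 − 6P_{IronWorks} + 2P_{FlexHub} = 0 ⇒ P_{IronWorks} = 115/6 + (1/3)P_{FlexHub}.
Setting P_{IronWorks} = P_{FlexHub} in the reaction function: P_{IronWorks} = 115/6 + (1/3)P_{IronWorks}, so P_{IronWorks} = (115/6) / (2/3) = 28.75.
q_{IronWorks} = 103 − 3·28.75 + 2·28.75 = 74.25.
Profit = (28.75 − 4)·74.25 = 1837.6875.

1837.6875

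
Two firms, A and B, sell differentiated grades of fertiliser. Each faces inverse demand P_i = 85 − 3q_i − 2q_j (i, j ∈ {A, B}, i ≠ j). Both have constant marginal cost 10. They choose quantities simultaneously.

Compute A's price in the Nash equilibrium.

38.125

Firm A's profit: π = q_A(85 − 3q_A − 2q_B) − 10q_A.
∂π/∂q_A = 75 − 6q_A − 2q_B = 0 ⇒ q_A = 12.5 − (1/3)q_B.
By symmetry q_B = q_A; substituting into the reaction function, (4/3)q_A = 12.5 and q_A = 9.375.
P_A = 85 − 3·9.375 − 2·9.375 = 38.125.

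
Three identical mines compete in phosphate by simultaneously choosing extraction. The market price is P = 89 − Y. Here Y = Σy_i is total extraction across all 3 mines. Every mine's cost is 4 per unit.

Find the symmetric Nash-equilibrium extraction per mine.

21.25

A representative mine's profit is π_i = y_i(89 − Y) − 4y_i, with Y = y_i + Σ_{j≠i} y_j.
First-order condition: 85 − 2y_i − Σ_{j≠i} y_j = 0.
In a symmetric equilibrium every mine chooses the same y, so Σ_{j≠i} y_j = 2y. The condition becomes 85 − 4y = 0, giving y = 85/4 = 21.25.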